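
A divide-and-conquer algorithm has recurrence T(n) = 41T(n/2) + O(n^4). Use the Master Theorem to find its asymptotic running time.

Master Theorem for T(n) = 41T(n/2) + O(n^4):

a = 41, b = 2, c = 4
log_b(a) = log_2(41) = 5.3576

Case 1: c = 4 < log_2(41) = 5.3576
T(n) = O(n^(log_2 41))

For T(n) = 41T(n/2) + O(n^4): log_2(41) = 5.3576. This is Case 1 of the Master Theorem (c < log_b(a), work dominated by leaves), giving O(n^(log_2 41)).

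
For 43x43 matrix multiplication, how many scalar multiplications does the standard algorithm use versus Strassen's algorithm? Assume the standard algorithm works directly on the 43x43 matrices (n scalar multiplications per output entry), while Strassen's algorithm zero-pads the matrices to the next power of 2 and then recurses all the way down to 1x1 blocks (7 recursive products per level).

Matrix multiplication for 43x43 matrices:

Strassen's algorithm requires power-of-2 dimensions. Pad 43x43 to 64x64 (next power of 2).

Standard algorithm: 43^3 = 79507 multiplications
Strassen's algorithm: 7^(log2(64)) = 7^6 = 117649 multiplications
Difference: 79507 - 117649 = -38142 (Strassen uses MORE here due to padding overhead — for small or just-over-power-of-2 n, padding can outweigh the per-level savings)

Standard: 79507 multiplications (43^3). Strassen: 117649 multiplications (7^6, after padding to 64x64). Strassen reduces 8 recursive multiplications to 7 at each level.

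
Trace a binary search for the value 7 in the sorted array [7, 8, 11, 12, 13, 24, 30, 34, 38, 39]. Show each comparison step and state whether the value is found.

Binary search for 7 in [7, 8, 11, 12, 13, 24, 30, 34, 38, 39]:

lo=0, hi=9, mid=4, arr[mid]=13 -> 13 > 7, search left half
lo=0, hi=3, mid=1, arr[mid]=8 -> 8 > 7, search left half
lo=0, hi=0, mid=0, arr[mid]=7 -> Found target at index 0!

Binary search finds 7 at index 0 after 3 comparisons. The search repeatedly halves the search space by comparing with the middle element.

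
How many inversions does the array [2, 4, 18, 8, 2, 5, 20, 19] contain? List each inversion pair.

Finding inversions in [2, 4, 18, 8, 2, 5, 20, 19]:

(1, 4): arr[1]=4 > arr[4]=2
(2, 3): arr[2]=18 > arr[3]=8
(2, 4): arr[2]=18 > arr[4]=2
(2, 5): arr[2]=18 > arr[5]=5
(3, 4): arr[3]=8 > arr[4]=2
(3, 5): arr[3]=8 > arr[5]=5
(6, 7): arr[6]=20 > arr[7]=19

Total inversions: 7

The array has 7 inversion(s): (1,4), (2,3), (2,4), (2,5), (3,4), (3,5), (6,7). Each pair (i,j) satisfies i < j and arr[i] > arr[j].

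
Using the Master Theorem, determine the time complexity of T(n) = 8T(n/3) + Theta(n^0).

Master Theorem for T(n) = 8T(n/3) + O(n^0):

a = 8, b = 3, c = 0
log_b(a) = log_3(8) = 1.8928

Case 1: c = 0 < log_3(8) = 1.8928
T(n) = O(n^(log_3 8))

For T(n) = 8T(n/3) + O(n^0): log_3(8) = 1.8928. This is Case 1 of the Master Theorem (c < log_b(a), work dominated by leaves), giving O(n^(log_3 8)).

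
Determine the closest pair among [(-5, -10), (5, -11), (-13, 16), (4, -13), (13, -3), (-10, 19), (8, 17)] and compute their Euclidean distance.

Computing all pairwise distances among 7 points:

d((-5, -10), (5, -11)) = 10.0499
d((-5, -10), (-13, 16)) = 27.2029
d((-5, -10), (4, -13)) = 9.4868
d((-5, -10), (13, -3)) = 19.3132
d((-5, -10), (-10, 19)) = 29.4279
d((-5, -10), (8, 17)) = 29.9666
d((5, -11), (-13, 16)) = 32.45
d((5, -11), (4, -13)) = 2.2361 <-- minimum
d((5, -11), (13, -3)) = 11.3137
d((5, -11), (-10, 19)) = 33.541
d((5, -11), (8, 17)) = 28.1603
d((-13, 16), (4, -13)) = 33.6155
d((-13, 16), (13, -3)) = 32.2025
d((-13, 16), (-10, 19)) = 4.2426
d((-13, 16), (8, 17)) = 21.0238
d((4, -13), (13, -3)) = 13.4536
d((4, -13), (-10, 19)) = 34.9285
d((4, -13), (8, 17)) = 30.2655
d((13, -3), (-10, 19)) = 31.8277
d((13, -3), (8, 17)) = 20.6155
d((-10, 19), (8, 17)) = 18.1108

Closest pair: (5, -11) and (4, -13) with distance 2.2361

The closest pair is (5, -11) and (4, -13) with Euclidean distance 2.2361. For 7 points, brute-force pairwise comparison is shown above. For large n, the divide-and-conquer algorithm (sort by x, recurse on halves, check the dividing strip) achieves O(n log n).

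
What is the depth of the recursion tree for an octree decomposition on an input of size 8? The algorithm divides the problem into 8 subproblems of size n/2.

For divide and conquer with division factor 2:

Problem sizes at each level:
Level 0: 8
Level 1: 4
Level 2: 2
Level 3: 1

The root is level 0 and the size-1 base case is level 3 (the tree spans levels 0 through 3, i.e. 4 levels counting the root), so the depth is the number of divisions: log_2(8) = 3

The recursion tree depth is log_2(8) = 3. At each level, the problem size is divided by 2, so it takes 3 divisions to reduce to a base case of size 1. The algorithm makes 8 recursive calls at each level.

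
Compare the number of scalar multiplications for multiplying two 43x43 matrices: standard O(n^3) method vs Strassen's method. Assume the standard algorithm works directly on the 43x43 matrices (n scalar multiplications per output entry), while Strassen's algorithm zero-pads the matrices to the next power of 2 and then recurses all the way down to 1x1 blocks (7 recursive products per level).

Matrix multiplication for 43x43 matrices:

Strassen's algorithm requires power-of-2 dimensions. Pad 43x43 to 64x64 (next power of 2).

Standard algorithm: 43^3 = 79507 multiplications
Strassen's algorithm: 7^(log2(64)) = 7^6 = 117649 multiplications
Difference: 79507 - 117649 = -38142 (Strassen uses MORE here due to padding overhead — for small or just-over-power-of-2 n, padding can outweigh the per-level savings)

Standard: 79507 multiplications (43^3). Strassen: 117649 multiplications (7^6, after padding to 64x64). Strassen reduces 8 recursive multiplications to 7 at each level.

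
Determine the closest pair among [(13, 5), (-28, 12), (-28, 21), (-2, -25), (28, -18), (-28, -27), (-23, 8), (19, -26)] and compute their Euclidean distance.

Computing all pairwise distances among 8 points:

d((13, 5), (-28, 12)) = 41.5933
d((13, 5), (-28, 21)) = 44.0114
d((13, 5), (-2, -25)) = 33.541
d((13, 5), (28, -18)) = 27.4591
d((13, 5), (-28, -27)) = 52.0096
d((13, 5), (-23, 8)) = 36.1248
d((13, 5), (19, -26)) = 31.5753
d((-28, 12), (-28, 21)) = 9.0
d((-28, 12), (-2, -25)) = 45.2217
d((-28, 12), (28, -18)) = 63.5295
d((-28, 12), (-28, -27)) = 39.0
d((-28, 12), (-23, 8)) = 6.4031 <-- minimum
d((-28, 12), (19, -26)) = 60.4401
d((-28, 21), (-2, -25)) = 52.8394
d((-28, 21), (28, -18)) = 68.2422
d((-28, 21), (-28, -27)) = 48.0
d((-28, 21), (-23, 8)) = 13.9284
d((-28, 21), (19, -26)) = 66.468
d((-2, -25), (28, -18)) = 30.8058
d((-2, -25), (-28, -27)) = 26.0768
d((-2, -25), (-23, 8)) = 39.1152
d((-2, -25), (19, -26)) = 21.0238
d((28, -18), (-28, -27)) = 56.7186
d((28, -18), (-23, 8)) = 57.2451
d((28, -18), (19, -26)) = 12.0416
d((-28, -27), (-23, 8)) = 35.3553
d((-28, -27), (19, -26)) = 47.0106
d((-23, 8), (19, -26)) = 54.037

Closest pair: (-28, 12) and (-23, 8) with distance 6.4031

The closest pair is (-28, 12) and (-23, 8) with Euclidean distance 6.4031. For 8 points, brute-force pairwise comparison is shown above. For large n, the divide-and-conquer algorithm (sort by x, recurse on halves, check the dividing strip) achieves O(n log n).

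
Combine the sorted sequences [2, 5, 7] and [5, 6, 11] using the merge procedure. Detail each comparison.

Merging process:

Compare 2 vs 5: take 2 from left. Merged: [2]
Compare 5 vs 5: take 5 from left. Merged: [2, 5]
Compare 7 vs 5: take 5 from right. Merged: [2, 5, 5]
Compare 7 vs 6: take 6 from right. Merged: [2, 5, 5, 6]
Compare 7 vs 11: take 7 from left. Merged: [2, 5, 5, 6, 7]
Append remaining from right: [11]. Merged: [2, 5, 5, 6, 7, 11]

Final merged array: [2, 5, 5, 6, 7, 11]
Total comparisons: 5

The merged array is [2, 5, 5, 6, 7, 11], requiring 5 comparisons. The merge step runs in O(n) time where n is the total number of elements.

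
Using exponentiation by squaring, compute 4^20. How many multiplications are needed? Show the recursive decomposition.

Computing 4^20 by squaring (build up from 4^1; each line after the first costs one multiplication):

4^1 = 4
4^2 = (4^1)^2 = 4^2 = 16
4^4 = (4^2)^2 = 16^2 = 256
4^5 = 4 * 4^4 = 4 * 256 = 1024
4^10 = (4^5)^2 = 1024^2 = 1048576
4^20 = (4^10)^2 = 1048576^2 = 1099511627776

Result: 1099511627776
Multiplications needed: 5 (5 lines after 4^1)

4^20 = 1099511627776. Using exponentiation by squaring, this requires 5 multiplications. The key idea: if the exponent is even, square the half-power; if odd, multiply by the base once.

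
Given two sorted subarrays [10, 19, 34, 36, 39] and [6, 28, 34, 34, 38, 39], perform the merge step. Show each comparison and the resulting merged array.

Merging process:

Compare 10 vs 6: take 6 from right. Merged: [6]
Compare 10 vs 28: take 10 from left. Merged: [6, 10]
Compare 19 vs 28: take 19 from left. Merged: [6, 10, 19]
Compare 34 vs 28: take 28 from right. Merged: [6, 10, 19, 28]
Compare 34 vs 34: take 34 from left. Merged: [6, 10, 19, 28, 34]
Compare 36 vs 34: take 34 from right. Merged: [6, 10, 19, 28, 34, 34]
Compare 36 vs 34: take 34 from right. Merged: [6, 10, 19, 28, 34, 34, 34]
Compare 36 vs 38: take 36 from left. Merged: [6, 10, 19, 28, 34, 34, 34, 36]
Compare 39 vs 38: take 38 from right. Merged: [6, 10, 19, 28, 34, 34, 34, 36, 38]
Compare 39 vs 39: take 39 from left. Merged: [6, 10, 19, 28, 34, 34, 34, 36, 38, 39]
Append remaining from right: [39]. Merged: [6, 10, 19, 28, 34, 34, 34, 36, 38, 39, 39]

Final merged array: [6, 10, 19, 28, 34, 34, 34, 36, 38, 39, 39]
Total comparisons: 10

The merged array is [6, 10, 19, 28, 34, 34, 34, 36, 38, 39, 39], requiring 10 comparisons. The merge step runs in O(n) time where n is the total number of elements.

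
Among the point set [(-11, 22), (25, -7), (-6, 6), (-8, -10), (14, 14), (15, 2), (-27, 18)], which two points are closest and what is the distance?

Computing all pairwise distances among 7 points:

d((-11, 22), (25, -7)) = 46.2277
d((-11, 22), (-6, 6)) = 16.7631
d((-11, 22), (-8, -10)) = 32.1403
d((-11, 22), (14, 14)) = 26.2488
d((-11, 22), (15, 2)) = 32.8024
d((-11, 22), (-27, 18)) = 16.4924
d((25, -7), (-6, 6)) = 33.6155
d((25, -7), (-8, -10)) = 33.1361
d((25, -7), (14, 14)) = 23.7065
d((25, -7), (15, 2)) = 13.4536
d((25, -7), (-27, 18)) = 57.6975
d((-6, 6), (-8, -10)) = 16.1245
d((-6, 6), (14, 14)) = 21.5407
d((-6, 6), (15, 2)) = 21.3776
d((-6, 6), (-27, 18)) = 24.1868
d((-8, -10), (14, 14)) = 32.5576
d((-8, -10), (15, 2)) = 25.9422
d((-8, -10), (-27, 18)) = 33.8378
d((14, 14), (15, 2)) = 12.0416 <-- minimum
d((14, 14), (-27, 18)) = 41.1947
d((15, 2), (-27, 18)) = 44.9444

Closest pair: (14, 14) and (15, 2) with distance 12.0416

The closest pair is (14, 14) and (15, 2) with Euclidean distance 12.0416. For 7 points, brute-force pairwise comparison is shown above. For large n, the divide-and-conquer algorithm (sort by x, recurse on halves, check the dividing strip) achieves O(n log n).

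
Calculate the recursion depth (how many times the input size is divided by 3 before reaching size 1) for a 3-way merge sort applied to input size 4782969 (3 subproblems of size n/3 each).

For divide and conquer with division factor 3:

Problem sizes at each level:
Level 0: 4782969
Level 1: 1594323
Level 2: 531441
Level 3: 177147
Level 4: 59049
Level 5: 19683
Level 6: 6561
Level 7: 2187
Level 8: 729
Level 9: 243
Level 10: 81
Level 11: 27
Level 12: 9
Level 13: 3
Level 14: 1

The root is level 0 and the size-1 base case is level 14 (the tree spans levels 0 through 14, i.e. 15 levels counting the root), so the depth is the number of divisions: log_3(4782969) = 14

The recursion tree depth is log_3(4782969) = 14. At each level, the problem size is divided by 3, so it takes 14 divisions to reduce to a base case of size 1. The algorithm makes 3 recursive calls at each level.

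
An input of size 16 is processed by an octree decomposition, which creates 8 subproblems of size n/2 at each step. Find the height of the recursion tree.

For divide and conquer with division factor 2:

Problem sizes at each level:
Level 0: 16
Level 1: 8
Level 2: 4
Level 3: 2
Level 4: 1

The root is level 0 and the size-1 base case is level 4 (the tree spans levels 0 through 4, i.e. 5 levels counting the root), so the depth is the number of divisions: log_2(16) = 4

The recursion tree depth is log_2(16) = 4. At each level, the problem size is divided by 2, so it takes 4 divisions to reduce to a base case of size 1. The algorithm makes 8 recursive calls at each level.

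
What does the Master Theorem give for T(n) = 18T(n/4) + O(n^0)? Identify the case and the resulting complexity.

Master Theorem for T(n) = 18T(n/4) + O(n^0):

a = 18, b = 4, c = 0
log_b(a) = log_4(18) = 2.0850

Case 1: c = 0 < log_4(18) = 2.0850
T(n) = O(n^(log_4 18))

For T(n) = 18T(n/4) + O(n^0): log_4(18) = 2.0850. This is Case 1 of the Master Theorem (c < log_b(a), work dominated by leaves), giving O(n^(log_4 18)).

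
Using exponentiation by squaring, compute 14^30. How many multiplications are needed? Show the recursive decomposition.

Computing 14^30 by squaring (build up from 14^1; each line after the first costs one multiplication):

14^1 = 14
14^2 = (14^1)^2 = 14^2 = 196
14^3 = 14 * 14^2 = 14 * 196 = 2744
14^6 = (14^3)^2 = 2744^2 = 7529536
14^7 = 14 * 14^6 = 14 * 7529536 = 105413504
14^14 = (14^7)^2 = 105413504^2 = 11112006825558016
14^15 = 14 * 14^14 = 14 * 11112006825558016 = 155568095557812224
14^30 = (14^15)^2 = 155568095557812224^2 = 24201432355484595421941037243826176

Result: 24201432355484595421941037243826176
Multiplications needed: 7 (7 lines after 14^1)

14^30 = 24201432355484595421941037243826176. Using exponentiation by squaring, this requires 7 multiplications. The key idea: if the exponent is even, square the half-power; if odd, multiply by the base once.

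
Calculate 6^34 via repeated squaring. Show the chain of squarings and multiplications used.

Computing 6^34 by squaring (build up from 6^1; each line after the first costs one multiplication):

6^1 = 6
6^2 = (6^1)^2 = 6^2 = 36
6^4 = (6^2)^2 = 36^2 = 1296
6^8 = (6^4)^2 = 1296^2 = 1679616
6^16 = (6^8)^2 = 1679616^2 = 2821109907456
6^17 = 6 * 6^16 = 6 * 2821109907456 = 16926659444736
6^34 = (6^17)^2 = 16926659444736^2 = 286511799958070431838109696

Result: 286511799958070431838109696
Multiplications needed: 6 (6 lines after 6^1)

6^34 = 286511799958070431838109696. Using exponentiation by squaring, this requires 6 multiplications. The key idea: if the exponent is even, square the half-power; if odd, multiply by the base once.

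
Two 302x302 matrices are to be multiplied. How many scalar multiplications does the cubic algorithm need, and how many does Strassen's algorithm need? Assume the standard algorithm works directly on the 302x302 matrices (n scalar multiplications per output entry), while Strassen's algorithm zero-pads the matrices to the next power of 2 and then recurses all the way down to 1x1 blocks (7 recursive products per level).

Matrix multiplication for 302x302 matrices:

Strassen's algorithm requires power-of-2 dimensions. Pad 302x302 to 512x512 (next power of 2).

Standard algorithm: 302^3 = 27543608 multiplications
Strassen's algorithm: 7^(log2(512)) = 7^9 = 40353607 multiplications
Difference: 27543608 - 40353607 = -12809999 (Strassen uses MORE here due to padding overhead — for small or just-over-power-of-2 n, padding can outweigh the per-level savings)

Standard: 27543608 multiplications (302^3). Strassen: 40353607 multiplications (7^9, after padding to 512x512). Strassen reduces 8 recursive multiplications to 7 at each level.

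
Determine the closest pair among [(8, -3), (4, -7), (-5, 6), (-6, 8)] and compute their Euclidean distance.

Computing all pairwise distances among 4 points:

d((8, -3), (4, -7)) = 5.6569
d((8, -3), (-5, 6)) = 15.8114
d((8, -3), (-6, 8)) = 17.8045
d((4, -7), (-5, 6)) = 15.8114
d((4, -7), (-6, 8)) = 18.0278
d((-5, 6), (-6, 8)) = 2.2361 <-- minimum

Closest pair: (-5, 6) and (-6, 8) with distance 2.2361

The closest pair is (-5, 6) and (-6, 8) with Euclidean distance 2.2361. For 4 points, brute-force pairwise comparison is shown above. For large n, the divide-and-conquer algorithm (sort by x, recurse on halves, check the dividing strip) achieves O(n log n).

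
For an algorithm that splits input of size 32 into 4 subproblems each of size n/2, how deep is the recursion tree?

For divide and conquer with division factor 2:

Problem sizes at each level:
Level 0: 32
Level 1: 16
Level 2: 8
Level 3: 4
Level 4: 2
Level 5: 1

The root is level 0 and the size-1 base case is level 5 (the tree spans levels 0 through 5, i.e. 6 levels counting the root), so the depth is the number of divisions: log_2(32) = 5

The recursion tree depth is log_2(32) = 5. At each level, the problem size is divided by 2, so it takes 5 divisions to reduce to a base case of size 1. The algorithm makes 4 recursive calls at each level.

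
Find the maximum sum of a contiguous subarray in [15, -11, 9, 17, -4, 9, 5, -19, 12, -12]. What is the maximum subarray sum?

Using Kadane's algorithm on [15, -11, 9, 17, -4, 9, 5, -19, 12, -12]:

Scanning through the array:
Position 1 (value -11): max_ending_here = 4, max_so_far = 15
Position 2 (value 9): max_ending_here = 13, max_so_far = 15
Position 3 (value 17): max_ending_here = 30, max_so_far = 30
Position 4 (value -4): max_ending_here = 26, max_so_far = 30
Position 5 (value 9): max_ending_here = 35, max_so_far = 35
Position 6 (value 5): max_ending_here = 40, max_so_far = 40
Position 7 (value -19): max_ending_here = 21, max_so_far = 40
Position 8 (value 12): max_ending_here = 33, max_so_far = 40
Position 9 (value -12): max_ending_here = 21, max_so_far = 40

Maximum subarray: [15, -11, 9, 17, -4, 9, 5]
Maximum sum: 40

The maximum subarray is [15, -11, 9, 17, -4, 9, 5] with sum 40. This subarray runs from index 0 to index 6.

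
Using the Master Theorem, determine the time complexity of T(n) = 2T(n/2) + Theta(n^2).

Master Theorem for T(n) = 2T(n/2) + O(n^2):

a = 2, b = 2, c = 2
log_b(a) = log_2(2) = 1.0000

Case 3: c = 2 > log_2(2) = 1.0000
T(n) = O(n^2) = O(n^2)

For T(n) = 2T(n/2) + O(n^2): log_2(2) = 1.0000. This is Case 3 of the Master Theorem (c > log_b(a), work dominated by root), giving O(n^2).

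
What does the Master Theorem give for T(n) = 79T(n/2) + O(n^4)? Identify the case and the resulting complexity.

Master Theorem for T(n) = 79T(n/2) + O(n^4):

a = 79, b = 2, c = 4
log_b(a) = log_2(79) = 6.3038

Case 1: c = 4 < log_2(79) = 6.3038
T(n) = O(n^(log_2 79))

For T(n) = 79T(n/2) + O(n^4): log_2(79) = 6.3038. This is Case 1 of the Master Theorem (c < log_b(a), work dominated by leaves), giving O(n^(log_2 79)).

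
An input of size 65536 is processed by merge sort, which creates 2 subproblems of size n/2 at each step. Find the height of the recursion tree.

For divide and conquer with division factor 2:

Problem sizes at each level:
Level 0: 65536
Level 1: 32768
Level 2: 16384
Level 3: 8192
Level 4: 4096
Level 5: 2048
Level 6: 1024
Level 7: 512
Level 8: 256
Level 9: 128
Level 10: 64
Level 11: 32
Level 12: 16
Level 13: 8
Level 14: 4
Level 15: 2
Level 16: 1

The root is level 0 and the size-1 base case is level 16 (the tree spans levels 0 through 16, i.e. 17 levels counting the root), so the depth is the number of divisions: log_2(65536) = 16

The recursion tree depth is log_2(65536) = 16. At each level, the problem size is divided by 2, so it takes 16 divisions to reduce to a base case of size 1. The algorithm makes 2 recursive calls at each level.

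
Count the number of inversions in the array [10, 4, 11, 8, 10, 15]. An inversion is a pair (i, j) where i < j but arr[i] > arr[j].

Finding inversions in [10, 4, 11, 8, 10, 15]:

(0, 1): arr[0]=10 > arr[1]=4
(0, 3): arr[0]=10 > arr[3]=8
(2, 3): arr[2]=11 > arr[3]=8
(2, 4): arr[2]=11 > arr[4]=10

Total inversions: 4

The array has 4 inversion(s): (0,1), (0,3), (2,3), (2,4). Each pair (i,j) satisfies i < j and arr[i] > arr[j].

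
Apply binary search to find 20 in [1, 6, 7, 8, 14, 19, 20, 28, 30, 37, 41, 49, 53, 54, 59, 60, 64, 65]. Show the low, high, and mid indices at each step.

Binary search for 20 in [1, 6, 7, 8, 14, 19, 20, 28, 30, 37, 41, 49, 53, 54, 59, 60, 64, 65]:

lo=0, hi=17, mid=8, arr[mid]=30 -> 30 > 20, search left half
lo=0, hi=7, mid=3, arr[mid]=8 -> 8 < 20, search right half
lo=4, hi=7, mid=5, arr[mid]=19 -> 19 < 20, search right half
lo=6, hi=7, mid=6, arr[mid]=20 -> Found target at index 6!

Binary search finds 20 at index 6 after 4 comparisons. The search repeatedly halves the search space by comparing with the middle element.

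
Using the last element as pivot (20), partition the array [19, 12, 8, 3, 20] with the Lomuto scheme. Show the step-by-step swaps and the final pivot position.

Lomuto partition with pivot = 20:

Initial array: [19, 12, 8, 3, 20]

arr[0]=19 <= 20: swap with position 0, array becomes [19, 12, 8, 3, 20]
arr[1]=12 <= 20: swap with position 1, array becomes [19, 12, 8, 3, 20]
arr[2]=8 <= 20: swap with position 2, array becomes [19, 12, 8, 3, 20]
arr[3]=3 <= 20: swap with position 3, array becomes [19, 12, 8, 3, 20]

Place pivot at position 4: [19, 12, 8, 3, 20]
Pivot position: 4

After partitioning with pivot 20, the array becomes [19, 12, 8, 3, 20]. The pivot is placed at index 4. All elements to the left of the pivot are <= 20, and all elements to the right are > 20.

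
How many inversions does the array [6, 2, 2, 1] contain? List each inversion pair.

Finding inversions in [6, 2, 2, 1]:

(0, 1): arr[0]=6 > arr[1]=2
(0, 2): arr[0]=6 > arr[2]=2
(0, 3): arr[0]=6 > arr[3]=1
(1, 3): arr[1]=2 > arr[3]=1
(2, 3): arr[2]=2 > arr[3]=1

Total inversions: 5

The array has 5 inversion(s): (0,1), (0,2), (0,3), (1,3), (2,3). Each pair (i,j) satisfies i < j and arr[i] > arr[j].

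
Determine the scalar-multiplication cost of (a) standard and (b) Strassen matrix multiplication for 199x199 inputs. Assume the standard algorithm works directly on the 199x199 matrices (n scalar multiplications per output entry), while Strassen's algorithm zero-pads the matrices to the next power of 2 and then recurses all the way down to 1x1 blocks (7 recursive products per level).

Matrix multiplication for 199x199 matrices:

Strassen's algorithm requires power-of-2 dimensions. Pad 199x199 to 256x256 (next power of 2).

Standard algorithm: 199^3 = 7880599 multiplications
Strassen's algorithm: 7^(log2(256)) = 7^8 = 5764801 multiplications
Savings: 7880599 - 5764801 = 2115798 multiplications

Standard: 7880599 multiplications (199^3). Strassen: 5764801 multiplications (7^8, after padding to 256x256). Strassen reduces 8 recursive multiplications to 7 at each level.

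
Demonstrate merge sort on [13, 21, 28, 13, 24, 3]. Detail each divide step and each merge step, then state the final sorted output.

Merge sort trace:

Split: [13, 21, 28, 13, 24, 3] -> [13, 21, 28] and [13, 24, 3]
  Split: [13, 21, 28] -> [13] and [21, 28]
    Split: [21, 28] -> [21] and [28]
    Merge: [21] + [28] -> [21, 28]
  Merge: [13] + [21, 28] -> [13, 21, 28]
  Split: [13, 24, 3] -> [13] and [24, 3]
    Split: [24, 3] -> [24] and [3]
    Merge: [24] + [3] -> [3, 24]
  Merge: [13] + [3, 24] -> [3, 13, 24]
Merge: [13, 21, 28] + [3, 13, 24] -> [3, 13, 13, 21, 24, 28]

Final sorted array: [3, 13, 13, 21, 24, 28]

The merge sort proceeds by recursively splitting the array and merging sorted halves.
After all merges, the sorted array is [3, 13, 13, 21, 24, 28].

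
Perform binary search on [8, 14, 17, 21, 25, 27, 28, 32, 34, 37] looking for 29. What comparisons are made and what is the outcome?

Binary search for 29 in [8, 14, 17, 21, 25, 27, 28, 32, 34, 37]:

lo=0, hi=9, mid=4, arr[mid]=25 -> 25 < 29, search right half
lo=5, hi=9, mid=7, arr[mid]=32 -> 32 > 29, search left half
lo=5, hi=6, mid=5, arr[mid]=27 -> 27 < 29, search right half
lo=6, hi=6, mid=6, arr[mid]=28 -> 28 < 29, search right half
lo=7 > hi=6, target 29 not found

Binary search determines that 29 is not in the array after 4 comparisons. The search space was exhausted without finding the target.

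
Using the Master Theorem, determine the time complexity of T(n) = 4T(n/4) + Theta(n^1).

Master Theorem for T(n) = 4T(n/4) + O(n^1):

a = 4, b = 4, c = 1
log_b(a) = log_4(4) = 1.0000

Case 2: c = 1 = log_4(4) = 1.0000
T(n) = O(n^1 log n) = O(n log n)

For T(n) = 4T(n/4) + O(n^1): log_4(4) = 1.0000. This is Case 2 of the Master Theorem (c = log_b(a), equal work at all levels), giving O(n log n).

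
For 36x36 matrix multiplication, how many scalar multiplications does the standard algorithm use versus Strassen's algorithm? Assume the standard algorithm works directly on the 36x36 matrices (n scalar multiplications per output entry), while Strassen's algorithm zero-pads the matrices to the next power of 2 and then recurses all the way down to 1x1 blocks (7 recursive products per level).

Matrix multiplication for 36x36 matrices:

Strassen's algorithm requires power-of-2 dimensions. Pad 36x36 to 64x64 (next power of 2).

Standard algorithm: 36^3 = 46656 multiplications
Strassen's algorithm: 7^(log2(64)) = 7^6 = 117649 multiplications
Difference: 46656 - 117649 = -70993 (Strassen uses MORE here due to padding overhead — for small or just-over-power-of-2 n, padding can outweigh the per-level savings)

Standard: 46656 multiplications (36^3). Strassen: 117649 multiplications (7^6, after padding to 64x64). Strassen reduces 8 recursive multiplications to 7 at each level.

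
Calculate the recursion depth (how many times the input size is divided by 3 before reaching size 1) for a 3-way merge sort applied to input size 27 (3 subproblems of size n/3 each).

For divide and conquer with division factor 3:

Problem sizes at each level:
Level 0: 27
Level 1: 9
Level 2: 3
Level 3: 1

The root is level 0 and the size-1 base case is level 3 (the tree spans levels 0 through 3, i.e. 4 levels counting the root), so the depth is the number of divisions: log_3(27) = 3

The recursion tree depth is log_3(27) = 3. At each level, the problem size is divided by 3, so it takes 3 divisions to reduce to a base case of size 1. The algorithm makes 3 recursive calls at each level.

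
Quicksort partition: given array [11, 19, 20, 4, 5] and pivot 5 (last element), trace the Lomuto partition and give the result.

Lomuto partition with pivot = 5:

Initial array: [11, 19, 20, 4, 5]

arr[0]=11 > 5: no swap
arr[1]=19 > 5: no swap
arr[2]=20 > 5: no swap
arr[3]=4 <= 5: swap with position 0, array becomes [4, 19, 20, 11, 5]

Place pivot at position 1: [4, 5, 20, 11, 19]
Pivot position: 1

After partitioning with pivot 5, the array becomes [4, 5, 20, 11, 19]. The pivot is placed at index 1. All elements to the left of the pivot are <= 5, and all elements to the right are > 5.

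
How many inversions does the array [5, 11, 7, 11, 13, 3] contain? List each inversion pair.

Finding inversions in [5, 11, 7, 11, 13, 3]:

(0, 5): arr[0]=5 > arr[5]=3
(1, 2): arr[1]=11 > arr[2]=7
(1, 5): arr[1]=11 > arr[5]=3
(2, 5): arr[2]=7 > arr[5]=3
(3, 5): arr[3]=11 > arr[5]=3
(4, 5): arr[4]=13 > arr[5]=3

Total inversions: 6

The array has 6 inversion(s): (0,5), (1,2), (1,5), (2,5), (3,5), (4,5). Each pair (i,j) satisfies i < j and arr[i] > arr[j].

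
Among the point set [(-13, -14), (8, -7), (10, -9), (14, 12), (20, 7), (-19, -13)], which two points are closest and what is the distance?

Computing all pairwise distances among 6 points:

d((-13, -14), (8, -7)) = 22.1359
d((-13, -14), (10, -9)) = 23.5372
d((-13, -14), (14, 12)) = 37.4833
d((-13, -14), (20, 7)) = 39.1152
d((-13, -14), (-19, -13)) = 6.0828
d((8, -7), (10, -9)) = 2.8284 <-- minimum
d((8, -7), (14, 12)) = 19.9249
d((8, -7), (20, 7)) = 18.4391
d((8, -7), (-19, -13)) = 27.6586
d((10, -9), (14, 12)) = 21.3776
d((10, -9), (20, 7)) = 18.868
d((10, -9), (-19, -13)) = 29.2746
d((14, 12), (20, 7)) = 7.8102
d((14, 12), (-19, -13)) = 41.4005
d((20, 7), (-19, -13)) = 43.8292

Closest pair: (8, -7) and (10, -9) with distance 2.8284

The closest pair is (8, -7) and (10, -9) with Euclidean distance 2.8284. For 6 points, brute-force pairwise comparison is shown above. For large n, the divide-and-conquer algorithm (sort by x, recurse on halves, check the dividing strip) achieves O(n log n).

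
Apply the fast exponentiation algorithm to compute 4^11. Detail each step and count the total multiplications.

Computing 4^11 by squaring (build up from 4^1; each line after the first costs one multiplication):

4^1 = 4
4^2 = (4^1)^2 = 4^2 = 16
4^4 = (4^2)^2 = 16^2 = 256
4^5 = 4 * 4^4 = 4 * 256 = 1024
4^10 = (4^5)^2 = 1024^2 = 1048576
4^11 = 4 * 4^10 = 4 * 1048576 = 4194304

Result: 4194304
Multiplications needed: 5 (5 lines after 4^1)

4^11 = 4194304. Using exponentiation by squaring, this requires 5 multiplications. The key idea: if the exponent is even, square the half-power; if odd, multiply by the base once.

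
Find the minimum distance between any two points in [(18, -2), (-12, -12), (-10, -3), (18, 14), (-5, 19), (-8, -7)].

Computing all pairwise distances among 6 points:

d((18, -2), (-12, -12)) = 31.6228
d((18, -2), (-10, -3)) = 28.0179
d((18, -2), (18, 14)) = 16.0
d((18, -2), (-5, 19)) = 31.1448
d((18, -2), (-8, -7)) = 26.4764
d((-12, -12), (-10, -3)) = 9.2195
d((-12, -12), (18, 14)) = 39.6989
d((-12, -12), (-5, 19)) = 31.7805
d((-12, -12), (-8, -7)) = 6.4031
d((-10, -3), (18, 14)) = 32.7567
d((-10, -3), (-5, 19)) = 22.561
d((-10, -3), (-8, -7)) = 4.4721 <-- minimum
d((18, 14), (-5, 19)) = 23.5372
d((18, 14), (-8, -7)) = 33.4215
d((-5, 19), (-8, -7)) = 26.1725

Closest pair: (-10, -3) and (-8, -7) with distance 4.4721

The closest pair is (-10, -3) and (-8, -7) with Euclidean distance 4.4721. For 6 points, brute-force pairwise comparison is shown above. For large n, the divide-and-conquer algorithm (sort by x, recurse on halves, check the dividing strip) achieves O(n log n).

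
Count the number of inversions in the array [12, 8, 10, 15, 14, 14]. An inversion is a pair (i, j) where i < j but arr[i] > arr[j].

Finding inversions in [12, 8, 10, 15, 14, 14]:

(0, 1): arr[0]=12 > arr[1]=8
(0, 2): arr[0]=12 > arr[2]=10
(3, 4): arr[3]=15 > arr[4]=14
(3, 5): arr[3]=15 > arr[5]=14

Total inversions: 4

The array has 4 inversion(s): (0,1), (0,2), (3,4), (3,5). Each pair (i,j) satisfies i < j and arr[i] > arr[j].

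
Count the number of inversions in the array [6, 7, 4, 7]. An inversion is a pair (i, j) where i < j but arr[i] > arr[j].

Finding inversions in [6, 7, 4, 7]:

(0, 2): arr[0]=6 > arr[2]=4
(1, 2): arr[1]=7 > arr[2]=4

Total inversions: 2

The array has 2 inversion(s): (0,2), (1,2). Each pair (i,j) satisfies i < j and arr[i] > arr[j].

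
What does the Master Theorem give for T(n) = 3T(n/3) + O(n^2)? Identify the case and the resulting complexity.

Master Theorem for T(n) = 3T(n/3) + O(n^2):

a = 3, b = 3, c = 2
log_b(a) = log_3(3) = 1.0000

Case 3: c = 2 > log_3(3) = 1.0000
T(n) = O(n^2) = O(n^2)

For T(n) = 3T(n/3) + O(n^2): log_3(3) = 1.0000. This is Case 3 of the Master Theorem (c > log_b(a), work dominated by root), giving O(n^2).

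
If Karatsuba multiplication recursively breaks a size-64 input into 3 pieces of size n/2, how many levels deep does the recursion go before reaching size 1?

For divide and conquer with division factor 2:

Problem sizes at each level:
Level 0: 64
Level 1: 32
Level 2: 16
Level 3: 8
Level 4: 4
Level 5: 2
Level 6: 1

The root is level 0 and the size-1 base case is level 6 (the tree spans levels 0 through 6, i.e. 7 levels counting the root), so the depth is the number of divisions: log_2(64) = 6

The recursion tree depth is log_2(64) = 6. At each level, the problem size is divided by 2, so it takes 6 divisions to reduce to a base case of size 1. The algorithm makes 3 recursive calls at each level.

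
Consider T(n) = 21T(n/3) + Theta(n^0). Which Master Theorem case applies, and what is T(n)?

Master Theorem for T(n) = 21T(n/3) + O(n^0):

a = 21, b = 3, c = 0
log_b(a) = log_3(21) = 2.7712

Case 1: c = 0 < log_3(21) = 2.7712
T(n) = O(n^(log_3 21))

For T(n) = 21T(n/3) + O(n^0): log_3(21) = 2.7712. This is Case 1 of the Master Theorem (c < log_b(a), work dominated by leaves), giving O(n^(log_3 21)).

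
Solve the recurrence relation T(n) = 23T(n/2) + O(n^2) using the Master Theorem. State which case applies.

Master Theorem for T(n) = 23T(n/2) + O(n^2):

a = 23, b = 2, c = 2
log_b(a) = log_2(23) = 4.5236

Case 1: c = 2 < log_2(23) = 4.5236
T(n) = O(n^(log_2 23))

For T(n) = 23T(n/2) + O(n^2): log_2(23) = 4.5236. This is Case 1 of the Master Theorem (c < log_b(a), work dominated by leaves), giving O(n^(log_2 23)).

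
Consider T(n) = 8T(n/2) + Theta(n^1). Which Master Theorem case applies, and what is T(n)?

Master Theorem for T(n) = 8T(n/2) + O(n^1):

a = 8, b = 2, c = 1
log_b(a) = log_2(8) = 3.0000

Case 1: c = 1 < log_2(8) = 3.0000
T(n) = O(n^(log_2 8)) = O(n^3)

For T(n) = 8T(n/2) + O(n^1): log_2(8) = 3.0000. This is Case 1 of the Master Theorem (c < log_b(a), work dominated by leaves), giving O(n^3).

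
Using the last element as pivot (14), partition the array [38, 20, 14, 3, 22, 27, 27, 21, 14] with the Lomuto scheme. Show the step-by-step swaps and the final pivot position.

Lomuto partition with pivot = 14:

Initial array: [38, 20, 14, 3, 22, 27, 27, 21, 14]

arr[0]=38 > 14: no swap
arr[1]=20 > 14: no swap
arr[2]=14 <= 14: swap with position 0, array becomes [14, 20, 38, 3, 22, 27, 27, 21, 14]
arr[3]=3 <= 14: swap with position 1, array becomes [14, 3, 38, 20, 22, 27, 27, 21, 14]
arr[4]=22 > 14: no swap
arr[5]=27 > 14: no swap
arr[6]=27 > 14: no swap
arr[7]=21 > 14: no swap

Place pivot at position 2: [14, 3, 14, 20, 22, 27, 27, 21, 38]
Pivot position: 2

After partitioning with pivot 14, the array becomes [14, 3, 14, 20, 22, 27, 27, 21, 38]. The pivot is placed at index 2. All elements to the left of the pivot are <= 14, and all elements to the right are > 14.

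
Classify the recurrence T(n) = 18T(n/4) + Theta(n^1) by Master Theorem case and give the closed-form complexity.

Master Theorem for T(n) = 18T(n/4) + O(n^1):

a = 18, b = 4, c = 1
log_b(a) = log_4(18) = 2.0850

Case 1: c = 1 < log_4(18) = 2.0850
T(n) = O(n^(log_4 18))

For T(n) = 18T(n/4) + O(n^1): log_4(18) = 2.0850. This is Case 1 of the Master Theorem (c < log_b(a), work dominated by leaves), giving O(n^(log_4 18)).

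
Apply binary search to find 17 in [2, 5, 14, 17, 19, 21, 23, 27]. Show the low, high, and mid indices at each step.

Binary search for 17 in [2, 5, 14, 17, 19, 21, 23, 27]:

lo=0, hi=7, mid=3, arr[mid]=17 -> Found target at index 3!

Binary search finds 17 at index 3 after 1 comparisons. The search repeatedly halves the search space by comparing with the middle element.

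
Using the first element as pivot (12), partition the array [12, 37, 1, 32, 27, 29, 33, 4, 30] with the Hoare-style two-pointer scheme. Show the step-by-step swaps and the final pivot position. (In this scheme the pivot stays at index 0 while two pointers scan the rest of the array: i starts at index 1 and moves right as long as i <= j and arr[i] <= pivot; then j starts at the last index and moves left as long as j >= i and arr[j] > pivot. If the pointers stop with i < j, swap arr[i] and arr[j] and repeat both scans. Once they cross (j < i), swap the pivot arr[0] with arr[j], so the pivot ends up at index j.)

Hoare-style two-pointer partition with pivot = 12:

Initial array: [12, 37, 1, 32, 27, 29, 33, 4, 30]

Pointers start at i = 1, j = 8.
i stops at index 1 (arr[1]=37 > 12), j stops at index 7 (arr[7]=4 <= 12): swap arr[1] and arr[7], array becomes [12, 4, 1, 32, 27, 29, 33, 37, 30]
i ends at 3, j ends at 2: the pointers have crossed (j < i), so scanning stops.

Swap pivot arr[0] with arr[2] to place pivot at position 2: [1, 4, 12, 32, 27, 29, 33, 37, 30]
Pivot position: 2

After partitioning with pivot 12, the array becomes [1, 4, 12, 32, 27, 29, 33, 37, 30]. The pivot is placed at index 2. All elements to the left of the pivot are <= 12, and all elements to the right are > 12.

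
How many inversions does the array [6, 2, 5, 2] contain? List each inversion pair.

Finding inversions in [6, 2, 5, 2]:

(0, 1): arr[0]=6 > arr[1]=2
(0, 2): arr[0]=6 > arr[2]=5
(0, 3): arr[0]=6 > arr[3]=2
(2, 3): arr[2]=5 > arr[3]=2

Total inversions: 4

The array has 4 inversion(s): (0,1), (0,2), (0,3), (2,3). Each pair (i,j) satisfies i < j and arr[i] > arr[j].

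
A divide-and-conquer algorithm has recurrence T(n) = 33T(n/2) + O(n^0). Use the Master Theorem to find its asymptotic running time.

Master Theorem for T(n) = 33T(n/2) + O(n^0):

a = 33, b = 2, c = 0
log_b(a) = log_2(33) = 5.0444

Case 1: c = 0 < log_2(33) = 5.0444
T(n) = O(n^(log_2 33))

For T(n) = 33T(n/2) + O(n^0): log_2(33) = 5.0444. This is Case 1 of the Master Theorem (c < log_b(a), work dominated by leaves), giving O(n^(log_2 33)).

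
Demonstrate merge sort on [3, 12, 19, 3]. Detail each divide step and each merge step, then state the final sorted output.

Merge sort trace:

Split: [3, 12, 19, 3] -> [3, 12] and [19, 3]
  Split: [3, 12] -> [3] and [12]
  Merge: [3] + [12] -> [3, 12]
  Split: [19, 3] -> [19] and [3]
  Merge: [19] + [3] -> [3, 19]
Merge: [3, 12] + [3, 19] -> [3, 3, 12, 19]

Final sorted array: [3, 3, 12, 19]

The merge sort proceeds by recursively splitting the array and merging sorted halves.
After all merges, the sorted array is [3, 3, 12, 19].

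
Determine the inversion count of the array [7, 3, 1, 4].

Finding inversions in [7, 3, 1, 4]:

(0, 1): arr[0]=7 > arr[1]=3
(0, 2): arr[0]=7 > arr[2]=1
(0, 3): arr[0]=7 > arr[3]=4
(1, 2): arr[1]=3 > arr[2]=1

Total inversions: 4

The array has 4 inversion(s): (0,1), (0,2), (0,3), (1,2). Each pair (i,j) satisfies i < j and arr[i] > arr[j].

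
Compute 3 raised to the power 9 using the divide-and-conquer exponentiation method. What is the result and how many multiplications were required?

Computing 3^9 by squaring (build up from 3^1; each line after the first costs one multiplication):

3^1 = 3
3^2 = (3^1)^2 = 3^2 = 9
3^4 = (3^2)^2 = 9^2 = 81
3^8 = (3^4)^2 = 81^2 = 6561
3^9 = 3 * 3^8 = 3 * 6561 = 19683

Result: 19683
Multiplications needed: 4 (4 lines after 3^1)

3^9 = 19683. Using exponentiation by squaring, this requires 4 multiplications. The key idea: if the exponent is even, square the half-power; if odd, multiply by the base once.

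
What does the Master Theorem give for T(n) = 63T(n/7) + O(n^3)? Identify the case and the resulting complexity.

Master Theorem for T(n) = 63T(n/7) + O(n^3):

a = 63, b = 7, c = 3
log_b(a) = log_7(63) = 2.1292

Case 3: c = 3 > log_7(63) = 2.1292
T(n) = O(n^3) = O(n^3)

For T(n) = 63T(n/7) + O(n^3): log_7(63) = 2.1292. This is Case 3 of the Master Theorem (c > log_b(a), work dominated by root), giving O(n^3).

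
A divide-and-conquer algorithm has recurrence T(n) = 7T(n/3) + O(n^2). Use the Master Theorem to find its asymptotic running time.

Master Theorem for T(n) = 7T(n/3) + O(n^2):

a = 7, b = 3, c = 2
log_b(a) = log_3(7) = 1.7712

Case 3: c = 2 > log_3(7) = 1.7712
T(n) = O(n^2) = O(n^2)

For T(n) = 7T(n/3) + O(n^2): log_3(7) = 1.7712. This is Case 3 of the Master Theorem (c > log_b(a), work dominated by root), giving O(n^2).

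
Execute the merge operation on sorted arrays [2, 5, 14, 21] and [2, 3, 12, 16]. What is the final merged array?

Merging process:

Compare 2 vs 2: take 2 from left. Merged: [2]
Compare 5 vs 2: take 2 from right. Merged: [2, 2]
Compare 5 vs 3: take 3 from right. Merged: [2, 2, 3]
Compare 5 vs 12: take 5 from left. Merged: [2, 2, 3, 5]
Compare 14 vs 12: take 12 from right. Merged: [2, 2, 3, 5, 12]
Compare 14 vs 16: take 14 from left. Merged: [2, 2, 3, 5, 12, 14]
Compare 21 vs 16: take 16 from right. Merged: [2, 2, 3, 5, 12, 14, 16]
Append remaining from left: [21]. Merged: [2, 2, 3, 5, 12, 14, 16, 21]

Final merged array: [2, 2, 3, 5, 12, 14, 16, 21]
Total comparisons: 7

The merged array is [2, 2, 3, 5, 12, 14, 16, 21], requiring 7 comparisons. The merge step runs in O(n) time where n is the total number of elements.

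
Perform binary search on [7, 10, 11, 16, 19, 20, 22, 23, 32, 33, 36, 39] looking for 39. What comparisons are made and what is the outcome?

Binary search for 39 in [7, 10, 11, 16, 19, 20, 22, 23, 32, 33, 36, 39]:

lo=0, hi=11, mid=5, arr[mid]=20 -> 20 < 39, search right half
lo=6, hi=11, mid=8, arr[mid]=32 -> 32 < 39, search right half
lo=9, hi=11, mid=10, arr[mid]=36 -> 36 < 39, search right half
lo=11, hi=11, mid=11, arr[mid]=39 -> Found target at index 11!

Binary search finds 39 at index 11 after 4 comparisons. The search repeatedly halves the search space by comparing with the middle element.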